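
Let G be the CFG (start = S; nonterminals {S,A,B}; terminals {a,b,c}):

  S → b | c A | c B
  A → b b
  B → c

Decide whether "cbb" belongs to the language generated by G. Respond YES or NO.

CNF form of G:
  S -> T1 A | T1 B | b
  A -> T0 T0
  B -> c
  T0 -> b
  T1 -> c

CYK table (by increasing span):
  cell(0,0) c: {B,T1}  orig:{B}
  cell(1,1) b: {S,T0}  orig:{S}
  cell(2,2) b: {S,T0}  orig:{S}
  cell(0,1) cb: ∅
  cell(1,2) bb: {A}
  cell(0,2) cbb: {S}

S ∈ T[0,2] ⇒ YES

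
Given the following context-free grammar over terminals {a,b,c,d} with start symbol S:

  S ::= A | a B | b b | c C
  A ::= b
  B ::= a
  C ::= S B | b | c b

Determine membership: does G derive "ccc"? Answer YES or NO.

CNF form of G:
  S -> T0 C | T1 T1 | T2 B | b
  A -> b
  B -> a
  C -> S B | T0 T1 | b
  T0 -> c
  T1 -> b
  T2 -> a

CYK table (by increasing span):
  T[0,0] 'c' = {T0}  orig:{}
  T[1,1] 'c' = {T0}  orig:{}
  T[2,2] 'c' = {T0}  orig:{}
  T[0,1] 'cc' = ∅
  T[1,2] 'cc' = ∅
  T[0,2] 'ccc' = ∅

S ∉ T[0,2] ⇒ NO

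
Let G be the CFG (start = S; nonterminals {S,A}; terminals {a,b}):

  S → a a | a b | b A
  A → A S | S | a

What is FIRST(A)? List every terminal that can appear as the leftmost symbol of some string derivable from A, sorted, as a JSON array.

FIRST iteration:
round 1:
  A via A→a: +{a}
  S via S→a a: +{a}
  S via S→b A: +{b}
  FIRST(S)={a,b}  FIRST(A)={a}
round 2:
  A via A→S: +{b}
  FIRST(S)={a,b}  FIRST(A)={a,b}
round 3: — fixpoint
  FIRST(S)={a,b}  FIRST(A)={a,b}

FIRST(A) = ["a", "b"]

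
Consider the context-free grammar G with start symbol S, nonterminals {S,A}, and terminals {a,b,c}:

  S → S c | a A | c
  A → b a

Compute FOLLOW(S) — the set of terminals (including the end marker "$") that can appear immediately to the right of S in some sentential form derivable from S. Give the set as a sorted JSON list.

FIRST sets, iterate to fixpoint:
iter 1:
  A via A→b a: +{b}
  S via S→a A: +{a}
  S via S→c: +{c}
  FIRST(S)={a,c}  FIRST(A)={b}
iter 2: done
  FIRST(S)={a,c}  FIRST(A)={b}

FOLLOW iteration:
initialize: $ ∈ FOLLOW(S)
[1]
  S→S c: FOLLOW(S) ⊇ FIRST(c) = {c}; new: +{c}
  S→a A: FOLLOW(A) ⊇ FOLLOW(S) ⊇ {$,c}; new: +{$,c}
  FOLLOW(S)={$,c}  FOLLOW(A)={$,c}
[2] (no change)
  FOLLOW(S)={$,c}  FOLLOW(A)={$,c}

FOLLOW(S) = ["$", "c"]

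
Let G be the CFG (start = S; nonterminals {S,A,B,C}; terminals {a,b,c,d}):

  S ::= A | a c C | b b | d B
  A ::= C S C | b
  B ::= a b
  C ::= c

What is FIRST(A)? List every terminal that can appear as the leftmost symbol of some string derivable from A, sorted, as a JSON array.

Compute FIRST by fixpoint:
[1]
  A via A→b: +{b}
  B via B→a b: +{a}
  C via C→c: +{c}
  S via S→A: +{b}
  S via S→a c C: +{a}
  S via S→d B: +{d}
  FIRST[S]={a,b,d}  FIRST[A]={b}  FIRST[B]={a}  FIRST[C]={c}
[2]
  A via A→C S C: +{c}
  S via S→A: +{c}
  FIRST[S]={a,b,c,d}  FIRST[A]={b,c}  FIRST[B]={a}  FIRST[C]={c}
[3] (stable)
  FIRST[S]={a,b,c,d}  FIRST[A]={b,c}  FIRST[B]={a}  FIRST[C]={c}

FIRST(A) = ["b", "c"]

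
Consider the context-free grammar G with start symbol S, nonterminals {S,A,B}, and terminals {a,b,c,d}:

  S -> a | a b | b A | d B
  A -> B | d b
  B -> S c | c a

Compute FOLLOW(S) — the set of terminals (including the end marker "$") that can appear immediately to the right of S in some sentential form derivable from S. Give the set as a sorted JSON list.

FIRST iteration:
pass 1:
  A via A→d b: +{d}
  B via B→c a: +{c}
  S via S→a: +{a}
  S via S→b A: +{b}
  S via S→d B: +{d}
  FIRST(S)={a,b,d}  FIRST(A)={d}  FIRST(B)={c}
pass 2:
  A via A→B: +{c}
  B via B→S c: +{a,b,d}
  FIRST(S)={a,b,d}  FIRST(A)={c,d}  FIRST(B)={a,b,c,d}
pass 3:
  A via A→B: +{a,b}
  FIRST(S)={a,b,d}  FIRST(A)={a,b,c,d}  FIRST(B)={a,b,c,d}
pass 4: (no change)
  FIRST(S)={a,b,d}  FIRST(A)={a,b,c,d}  FIRST(B)={a,b,c,d}

FOLLOW sets:
initialize: $ ∈ FOLLOW(S)
pass 1:
  B→S c: FOLLOW(S) ⊇ FIRST(c) = {c}; new: +{c}
  S→b A: FOLLOW(A) ⊇ FOLLOW(S) ⊇ {$,c}; new: +{$,c}
  S→d B: FOLLOW(B) ⊇ FOLLOW(S) ⊇ {$,c}; new: +{$,c}
  FOLLOW[S]={$,c}  FOLLOW[A]={$,c}  FOLLOW[B]={$,c}
pass 2: — fixpoint
  FOLLOW[S]={$,c}  FOLLOW[A]={$,c}  FOLLOW[B]={$,c}

FOLLOW(S) = ["$", "c"]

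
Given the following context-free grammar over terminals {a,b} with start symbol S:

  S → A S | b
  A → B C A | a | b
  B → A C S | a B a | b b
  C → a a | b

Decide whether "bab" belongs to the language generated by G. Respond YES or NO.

Convert to CNF:
  S -> A S | b
  A -> B X2 | a | b
  B -> A X3 | T0 X4 | T1 T1
  C -> T0 T0 | b
  T0 -> a
  T1 -> b
  X2 -> C A
  X3 -> C S
  X4 -> B T0

CYK table (by increasing span):
  T[0,0] 'b' = {A,C,S,T1}  orig:{A,C,S}
  T[1,1] 'a' = {A,T0}  orig:{A}
  T[2,2] 'b' = {A,C,S,T1}  orig:{A,C,S}
  T[0,1] 'ba' = {X2}  orig:{}
  T[1,2] 'ab' = {S}
  T[0,2] 'bab' = {S,X3}  orig:{S}

S ∈ T[0,2] ⇒ YES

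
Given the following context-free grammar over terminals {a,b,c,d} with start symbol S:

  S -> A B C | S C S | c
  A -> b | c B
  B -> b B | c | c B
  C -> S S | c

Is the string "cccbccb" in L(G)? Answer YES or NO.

CNF form of G:
  S -> A X2 | S X3 | c
  A -> T0 B | b
  B -> T0 B | T1 B | c
  C -> S S | c
  T0 -> c
  T1 -> b
  X2 -> B C
  X3 -> C S

CYK fill:
  [0..0]={B,C,S,T0}  "c"  orig:{B,C,S}
  [1..1]={B,C,S,T0}  "c"  orig:{B,C,S}
  [2..2]={B,C,S,T0}  "c"  orig:{B,C,S}
  [3..3]={A,T1}  "b"  orig:{A}
  [4..4]={B,C,S,T0}  "c"  orig:{B,C,S}
  [5..5]={B,C,S,T0}  "c"  orig:{B,C,S}
  [6..6]={A,T1}  "b"  orig:{A}
  [0..1]={A,B,C,X2,X3}  "cc"  orig:{A,B,C}
  [1..2]={A,B,C,X2,X3}  "cc"  orig:{A,B,C}
  [2..3]=∅  "cb"
  [3..4]={B}  "bc"
  [4..5]={A,B,C,X2,X3}  "cc"  orig:{A,B,C}
  [5..6]=∅  "cb"
  [0..2]={A,B,S,X2,X3}  "ccc"  orig:{A,B,S}
  [1..3]=∅  "ccb"
  [2..4]={A,B}  "cbc"
  [3..5]={B,S,X2}  "bcc"  orig:{B,S}
  [4..6]=∅  "ccb"
  [0..3]=∅  "cccb"
  [1..4]={A,B}  "ccbc"
  [2..5]={A,B,C,X2,X3}  "cbcc"  orig:{A,B,C}
  [3..6]=∅  "bccb"
  [0..4]={A,B}  "cccbc"
  [1..5]={A,B,S,X2,X3}  "ccbcc"  orig:{A,B,S}
  [2..6]=∅  "cbccb"
  [0..5]={A,B,C,S,X2,X3}  "cccbcc"  orig:{A,B,C,S}
  [1..6]=∅  "ccbccb"
  [0..6]=∅  "cccbccb"

S ∉ T[0,6] ⇒ NO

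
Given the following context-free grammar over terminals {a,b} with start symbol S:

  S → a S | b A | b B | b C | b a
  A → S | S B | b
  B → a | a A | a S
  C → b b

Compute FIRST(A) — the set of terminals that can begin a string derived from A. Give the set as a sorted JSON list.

Compute FIRST by fixpoint:
[1]
  A via A→b: +{b}
  B via B→a: +{a}
  C via C→b b: +{b}
  S via S→a S: +{a}
  S via S→b A: +{b}
  FIRST(S)={a,b}  FIRST(A)={b}  FIRST(B)={a}  FIRST(C)={b}
[2]
  A via A→S: +{a}
  FIRST(S)={a,b}  FIRST(A)={a,b}  FIRST(B)={a}  FIRST(C)={b}
[3] — fixpoint
  FIRST(S)={a,b}  FIRST(A)={a,b}  FIRST(B)={a}  FIRST(C)={b}

FIRST(A) = ["a", "b"]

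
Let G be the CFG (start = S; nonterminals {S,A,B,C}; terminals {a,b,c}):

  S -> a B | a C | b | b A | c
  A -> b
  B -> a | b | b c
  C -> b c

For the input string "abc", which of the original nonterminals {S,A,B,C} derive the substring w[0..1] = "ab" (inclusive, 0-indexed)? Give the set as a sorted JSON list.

Convert to CNF:
  S -> T0 A | T2 B | T2 C | b | c
  A -> b
  B -> T0 T1 | a | b
  C -> T0 T1
  T0 -> b
  T1 -> c
  T2 -> a

CYK fill (cells [i..j] with 0 ≤ i ≤ j ≤ 1 only):
  cell(0,0) a: {B,T2}  orig:{B}
  cell(1,1) b: {A,B,S,T0}  orig:{A,B,S}
  cell(0,1) ab: {S}

Original NTs in T[0,1] deriving "ab": ["S"]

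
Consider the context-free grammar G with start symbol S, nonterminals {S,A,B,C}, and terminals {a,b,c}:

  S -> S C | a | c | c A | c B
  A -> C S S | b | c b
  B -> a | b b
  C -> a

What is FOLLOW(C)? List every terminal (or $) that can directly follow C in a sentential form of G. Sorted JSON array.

Compute FIRST by fixpoint:
iter 1:
  A via A→b: +{b}
  A via A→c b: +{c}
  B via B→a: +{a}
  B via B→b b: +{b}
  C via C→a: +{a}
  S via S→a: +{a}
  S via S→c: +{c}
  S: {a,c}  A: {b,c}  B: {a,b}  C: {a}
iter 2:
  A via A→C S S: +{a}
  S: {a,c}  A: {a,b,c}  B: {a,b}  C: {a}
iter 3: — fixpoint
  S: {a,c}  A: {a,b,c}  B: {a,b}  C: {a}

FOLLOW sets:
FOLLOW(S) := {$}
round 1:
  A→C S S: FOLLOW(C) ⊇ FIRST(S) = {a,c}; new: +{a,c}
  A→C S S: FOLLOW(S) ⊇ FIRST(S) = {a,c}; new: +{a,c}
  S→S C: FOLLOW(C) ⊇ FOLLOW(S) ⊇ {$,a,c}; new: +{$}
  S→c A: FOLLOW(A) ⊇ FOLLOW(S) ⊇ {$,a,c}; new: +{$,a,c}
  S→c B: FOLLOW(B) ⊇ FOLLOW(S) ⊇ {$,a,c}; new: +{$,a,c}
  FOLLOW(S)={$,a,c}  FOLLOW(A)={$,a,c}  FOLLOW(B)={$,a,c}  FOLLOW(C)={$,a,c}
round 2: (no change)
  FOLLOW(S)={$,a,c}  FOLLOW(A)={$,a,c}  FOLLOW(B)={$,a,c}  FOLLOW(C)={$,a,c}

FOLLOW(C) = ["$", "a", "c"]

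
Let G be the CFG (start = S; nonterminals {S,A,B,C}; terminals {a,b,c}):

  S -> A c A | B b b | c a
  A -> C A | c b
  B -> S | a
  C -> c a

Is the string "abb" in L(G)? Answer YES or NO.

Convert to CNF:
  S -> A X5 | B X6 | T0 T2
  A -> C A | T0 T1
  B -> A X3 | B X4 | T0 T2 | a
  C -> T0 T2
  T0 -> c
  T1 -> b
  T2 -> a
  X3 -> T0 A
  X4 -> T1 T1
  X5 -> T0 A
  X6 -> T1 T1

CYK table (by increasing span):
  cell(0,0) a: {B,T2}  orig:{B}
  cell(1,1) b: {T1}  orig:{}
  cell(2,2) b: {T1}  orig:{}
  cell(0,1) ab: ∅
  cell(1,2) bb: {X4,X6}  orig:{}
  cell(0,2) abb: {B,S}

S ∈ T[0,2] ⇒ YES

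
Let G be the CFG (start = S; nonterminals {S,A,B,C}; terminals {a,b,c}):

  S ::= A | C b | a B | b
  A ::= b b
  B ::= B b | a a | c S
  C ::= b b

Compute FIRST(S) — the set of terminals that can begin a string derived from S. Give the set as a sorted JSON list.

Compute FIRST by fixpoint:
pass 1:
  A via A→b b: +{b}
  B via B→a a: +{a}
  B via B→c S: +{c}
  C via C→b b: +{b}
  S via S→A: +{b}
  S via S→a B: +{a}
  FIRST[S]={a,b}  FIRST[A]={b}  FIRST[B]={a,c}  FIRST[C]={b}
pass 2: done
  FIRST[S]={a,b}  FIRST[A]={b}  FIRST[B]={a,c}  FIRST[C]={b}

FIRST(S) = ["a", "b"]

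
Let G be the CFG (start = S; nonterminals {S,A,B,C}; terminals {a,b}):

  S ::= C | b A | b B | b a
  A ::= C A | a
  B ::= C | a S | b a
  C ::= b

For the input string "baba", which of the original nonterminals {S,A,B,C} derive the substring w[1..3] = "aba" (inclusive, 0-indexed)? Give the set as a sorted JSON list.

CNF form of G:
  S -> T1 A | T1 B | T1 T0 | b
  A -> C A | a
  B -> T0 S | T1 T0 | b
  C -> b
  T0 -> a
  T1 -> b

Fill CYK table bottom-up, restricted to cells inside w[1..3]:
  [1..1]={A,T0}  "a"  orig:{A}
  [2..2]={B,C,S,T1}  "b"  orig:{B,C,S}
  [3..3]={A,T0}  "a"  orig:{A}
  [1..2]={B}  "ab"
  [2..3]={A,B,S}  "ba"
  [1..3]={B}  "aba"

Original NTs in T[1,3] deriving "aba": ["B"]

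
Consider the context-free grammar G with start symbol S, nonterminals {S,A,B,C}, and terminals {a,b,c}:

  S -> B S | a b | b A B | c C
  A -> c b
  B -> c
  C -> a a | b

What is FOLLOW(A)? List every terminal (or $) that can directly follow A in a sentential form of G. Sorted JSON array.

FIRST sets, iterate to fixpoint:
iter 1:
  A via A→c b: +{c}
  B via B→c: +{c}
  C via C→a a: +{a}
  C via C→b: +{b}
  S via S→B S: +{c}
  S via S→a b: +{a}
  S via S→b A B: +{b}
  FIRST[S]={a,b,c}  FIRST[A]={c}  FIRST[B]={c}  FIRST[C]={a,b}
iter 2: done
  FIRST[S]={a,b,c}  FIRST[A]={c}  FIRST[B]={c}  FIRST[C]={a,b}

Compute FOLLOW by fixpoint:
FOLLOW(S) := {$}
[1]
  S→B S: FOLLOW(B) ⊇ FIRST(S) = {a,b,c}; new: +{a,b,c}
  S→b A B: FOLLOW(A) ⊇ FIRST(B) = {c}; new: +{c}
  S→b A B: FOLLOW(B) ⊇ FOLLOW(S) ⊇ {$}; new: +{$}
  S→c C: FOLLOW(C) ⊇ FOLLOW(S) ⊇ {$}; new: +{$}
  FOLLOW(S)={$}  FOLLOW(A)={c}  FOLLOW(B)={$,a,b,c}  FOLLOW(C)={$}
[2] — fixpoint
  FOLLOW(S)={$}  FOLLOW(A)={c}  FOLLOW(B)={$,a,b,c}  FOLLOW(C)={$}

FOLLOW(A) = ["c"]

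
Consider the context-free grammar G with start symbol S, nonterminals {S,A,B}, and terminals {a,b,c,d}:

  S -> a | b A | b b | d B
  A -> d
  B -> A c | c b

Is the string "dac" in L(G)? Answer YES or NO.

CNF form of G:
  S -> T1 A | T1 T1 | T2 B | a
  A -> d
  B -> A T0 | T0 T1
  T0 -> c
  T1 -> b
  T2 -> d

CYK table (by increasing span):
  cell(0,0) d: {A,T2}  orig:{A}
  cell(1,1) a: {S}
  cell(2,2) c: {T0}  orig:{}
  cell(0,1) da: ∅
  cell(1,2) ac: ∅
  cell(0,2) dac: ∅

S ∉ T[0,2] ⇒ NO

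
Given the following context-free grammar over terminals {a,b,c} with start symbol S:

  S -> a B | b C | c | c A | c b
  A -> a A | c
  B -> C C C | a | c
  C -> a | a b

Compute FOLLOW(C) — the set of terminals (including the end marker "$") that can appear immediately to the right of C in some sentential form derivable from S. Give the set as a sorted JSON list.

Compute FIRST by fixpoint:
iter 1:
  A via A→a A: +{a}
  A via A→c: +{c}
  B via B→a: +{a}
  B via B→c: +{c}
  C via C→a: +{a}
  S via S→a B: +{a}
  S via S→b C: +{b}
  S via S→c: +{c}
  S: {a,b,c}  A: {a,c}  B: {a,c}  C: {a}
iter 2: (no change)
  S: {a,b,c}  A: {a,c}  B: {a,c}  C: {a}

FOLLOW sets:
FOLLOW(S) := {$}
[1]
  B→C C C: FOLLOW(C) ⊇ FIRST(C) = {a}; new: +{a}
  S→a B: FOLLOW(B) ⊇ FOLLOW(S) ⊇ {$}; new: +{$}
  S→b C: FOLLOW(C) ⊇ FOLLOW(S) ⊇ {$}; new: +{$}
  S→c A: FOLLOW(A) ⊇ FOLLOW(S) ⊇ {$}; new: +{$}
  S: {$}  A: {$}  B: {$}  C: {$,a}
[2] — fixpoint
  S: {$}  A: {$}  B: {$}  C: {$,a}

FOLLOW(C) = ["$", "a"]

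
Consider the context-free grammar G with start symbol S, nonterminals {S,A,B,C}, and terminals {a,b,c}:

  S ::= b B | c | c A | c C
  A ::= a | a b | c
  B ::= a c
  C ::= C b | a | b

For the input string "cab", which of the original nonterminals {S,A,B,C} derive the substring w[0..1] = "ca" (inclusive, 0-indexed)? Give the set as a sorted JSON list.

Convert to CNF:
  S -> T1 B | T2 A | T2 C | c
  A -> T0 T1 | a | c
  B -> T0 T2
  C -> C T1 | a | b
  T0 -> a
  T1 -> b
  T2 -> c

CYK table (by increasing span) — only the sub-triangle for w[0..1]:
  cell(0,0) c: {A,S,T2}  orig:{A,S}
  cell(1,1) a: {A,C,T0}  orig:{A,C}
  cell(0,1) ca: {S}

Original NTs in T[0,1] deriving "ca": ["S"]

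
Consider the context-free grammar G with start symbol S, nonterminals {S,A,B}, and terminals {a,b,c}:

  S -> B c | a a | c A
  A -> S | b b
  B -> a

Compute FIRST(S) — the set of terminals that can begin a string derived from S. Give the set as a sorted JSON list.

Compute FIRST by fixpoint:
round 1:
  A via A→b b: +{b}
  B via B→a: +{a}
  S via S→B c: +{a}
  S via S→c A: +{c}
  FIRST[S]={a,c}  FIRST[A]={b}  FIRST[B]={a}
round 2:
  A via A→S: +{a,c}
  FIRST[S]={a,c}  FIRST[A]={a,b,c}  FIRST[B]={a}
round 3: — fixpoint
  FIRST[S]={a,c}  FIRST[A]={a,b,c}  FIRST[B]={a}

FIRST(S) = ["a", "c"]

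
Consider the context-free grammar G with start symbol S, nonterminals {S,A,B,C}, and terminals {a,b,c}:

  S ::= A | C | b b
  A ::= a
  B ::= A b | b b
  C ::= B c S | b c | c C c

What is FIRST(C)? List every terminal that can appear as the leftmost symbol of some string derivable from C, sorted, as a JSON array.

FIRST iteration:
iter 1:
  A via A→a: +{a}
  B via B→A b: +{a}
  B via B→b b: +{b}
  C via C→B c S: +{a,b}
  C via C→c C c: +{c}
  S via S→A: +{a}
  S via S→C: +{b,c}
  FIRST[S]={a,b,c}  FIRST[A]={a}  FIRST[B]={a,b}  FIRST[C]={a,b,c}
iter 2: — fixpoint
  FIRST[S]={a,b,c}  FIRST[A]={a}  FIRST[B]={a,b}  FIRST[C]={a,b,c}

FIRST(C) = ["a", "b", "c"]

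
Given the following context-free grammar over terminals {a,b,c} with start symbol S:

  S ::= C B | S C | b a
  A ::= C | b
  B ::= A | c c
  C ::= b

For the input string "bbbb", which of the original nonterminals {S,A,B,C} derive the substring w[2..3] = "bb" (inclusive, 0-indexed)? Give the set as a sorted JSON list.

Convert to CNF:
  S -> C B | S C | T1 T2
  A -> b
  B -> T0 T0 | b
  C -> b
  T0 -> c
  T1 -> b
  T2 -> a

Fill CYK table bottom-up — only the sub-triangle for w[2..3]:
  [2..2]={A,B,C,T1}  "b"  orig:{A,B,C}
  [3..3]={A,B,C,T1}  "b"  orig:{A,B,C}
  [2..3]={S}  "bb"

Original NTs in T[2,3] deriving "bb": ["S"]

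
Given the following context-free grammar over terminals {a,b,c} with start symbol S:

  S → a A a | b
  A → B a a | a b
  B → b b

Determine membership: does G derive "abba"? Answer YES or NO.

CNF form of G:
  S -> T0 X3 | b
  A -> B X2 | T0 T1
  B -> T1 T1
  T0 -> a
  T1 -> b
  X2 -> T0 T0
  X3 -> A T0

Fill CYK table bottom-up:
  [0..0]={T0}  "a"  orig:{}
  [1..1]={S,T1}  "b"  orig:{S}
  [2..2]={S,T1}  "b"  orig:{S}
  [3..3]={T0}  "a"  orig:{}
  [0..1]={A}  "ab"
  [1..2]={B}  "bb"
  [2..3]=∅  "ba"
  [0..2]=∅  "abb"
  [1..3]=∅  "bba"
  [0..3]=∅  "abba"

S ∉ T[0,3] ⇒ NO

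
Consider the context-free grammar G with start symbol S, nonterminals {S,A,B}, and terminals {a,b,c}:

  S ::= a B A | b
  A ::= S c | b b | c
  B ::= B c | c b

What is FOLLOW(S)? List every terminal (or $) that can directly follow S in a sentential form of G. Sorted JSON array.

FIRST sets, iterate to fixpoint:
round 1:
  A via A→b b: +{b}
  A via A→c: +{c}
  B via B→c b: +{c}
  S via S→a B A: +{a}
  S via S→b: +{b}
  FIRST(S)={a,b}  FIRST(A)={b,c}  FIRST(B)={c}
round 2:
  A via A→S c: +{a}
  FIRST(S)={a,b}  FIRST(A)={a,b,c}  FIRST(B)={c}
round 3: (no change)
  FIRST(S)={a,b}  FIRST(A)={a,b,c}  FIRST(B)={c}

FOLLOW iteration:
seed FOLLOW(S) with $
pass 1:
  A→S c: FOLLOW(S) ⊇ FIRST(c) = {c}; new: +{c}
  B→B c: FOLLOW(B) ⊇ FIRST(c) = {c}; new: +{c}
  S→a B A: FOLLOW(B) ⊇ FIRST(A) = {a,b,c}; new: +{a,b}
  S→a B A: FOLLOW(A) ⊇ FOLLOW(S) ⊇ {$,c}; new: +{$,c}
  FOLLOW(S)={$,c}  FOLLOW(A)={$,c}  FOLLOW(B)={a,b,c}
pass 2: (no change)
  FOLLOW(S)={$,c}  FOLLOW(A)={$,c}  FOLLOW(B)={a,b,c}

FOLLOW(S) = ["$", "c"]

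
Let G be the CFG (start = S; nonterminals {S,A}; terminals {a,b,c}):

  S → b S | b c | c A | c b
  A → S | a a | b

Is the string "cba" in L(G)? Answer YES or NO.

Convert to CNF:
  S -> T1 S | T1 T2 | T2 A | T2 T1
  A -> T0 T0 | T1 S | T1 T2 | T2 A | T2 T1 | b
  T0 -> a
  T1 -> b
  T2 -> c

CYK fill:
  T[0,0] 'c' = {T2}  orig:{}
  T[1,1] 'b' = {A,T1}  orig:{A}
  T[2,2] 'a' = {T0}  orig:{}
  T[0,1] 'cb' = {A,S}
  T[1,2] 'ba' = ∅
  T[0,2] 'cba' = ∅

S ∉ T[0,2] ⇒ NO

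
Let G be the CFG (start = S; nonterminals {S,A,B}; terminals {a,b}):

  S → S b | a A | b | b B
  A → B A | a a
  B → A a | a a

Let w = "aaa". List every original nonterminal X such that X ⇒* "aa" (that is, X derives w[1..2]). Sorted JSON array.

Convert to CNF:
  S -> S T1 | T0 A | T1 B | b
  A -> B A | T0 T0
  B -> A T0 | T0 T0
  T0 -> a
  T1 -> b

CYK table (by increasing span) (cells [i..j] with 1 ≤ i ≤ j ≤ 2 only):
  cell(1,1) a: {T0}  orig:{}
  cell(2,2) a: {T0}  orig:{}
  cell(1,2) aa: {A,B}

Original NTs in T[1,2] deriving "aa": ["A", "B"]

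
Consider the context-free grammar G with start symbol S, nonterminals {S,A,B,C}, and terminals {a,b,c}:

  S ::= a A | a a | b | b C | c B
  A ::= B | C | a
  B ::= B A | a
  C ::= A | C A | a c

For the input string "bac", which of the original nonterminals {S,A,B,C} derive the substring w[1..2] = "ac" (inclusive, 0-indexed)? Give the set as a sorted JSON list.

CNF form of G:
  S -> T0 A | T0 T0 | T1 B | T2 C | b
  A -> B A | C A | T0 T1 | a
  B -> B A | a
  C -> B A | C A | T0 T1 | a
  T0 -> a
  T1 -> c
  T2 -> b

Fill CYK table bottom-up, restricted to cells inside w[1..2]:
  cell(1,1) a: {A,B,C,T0}  orig:{A,B,C}
  cell(2,2) c: {T1}  orig:{}
  cell(1,2) ac: {A,C}

Original NTs in T[1,2] deriving "ac": ["A", "C"]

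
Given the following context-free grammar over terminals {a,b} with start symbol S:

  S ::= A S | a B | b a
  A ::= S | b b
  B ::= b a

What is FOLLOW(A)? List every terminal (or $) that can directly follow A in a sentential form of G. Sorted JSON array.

FIRST sets, iterate to fixpoint:
iter 1:
  A via A→b b: +{b}
  B via B→b a: +{b}
  S via S→A S: +{b}
  S via S→a B: +{a}
  FIRST[S]={a,b}  FIRST[A]={b}  FIRST[B]={b}
iter 2:
  A via A→S: +{a}
  FIRST[S]={a,b}  FIRST[A]={a,b}  FIRST[B]={b}
iter 3: (no change)
  FIRST[S]={a,b}  FIRST[A]={a,b}  FIRST[B]={b}

FOLLOW sets:
FOLLOW(S) := {$}
round 1:
  S→A S: FOLLOW(A) ⊇ FIRST(S) = {a,b}; new: +{a,b}
  S→a B: FOLLOW(B) ⊇ FOLLOW(S) ⊇ {$}; new: +{$}
  FOLLOW[S]={$}  FOLLOW[A]={a,b}  FOLLOW[B]={$}
round 2:
  A→S: FOLLOW(S) ⊇ FOLLOW(A) ⊇ {a,b}; new: +{a,b}
  S→a B: FOLLOW(B) ⊇ FOLLOW(S) ⊇ {$,a,b}; new: +{a,b}
  FOLLOW[S]={$,a,b}  FOLLOW[A]={a,b}  FOLLOW[B]={$,a,b}
round 3: (stable)
  FOLLOW[S]={$,a,b}  FOLLOW[A]={a,b}  FOLLOW[B]={$,a,b}

FOLLOW(A) = ["a", "b"]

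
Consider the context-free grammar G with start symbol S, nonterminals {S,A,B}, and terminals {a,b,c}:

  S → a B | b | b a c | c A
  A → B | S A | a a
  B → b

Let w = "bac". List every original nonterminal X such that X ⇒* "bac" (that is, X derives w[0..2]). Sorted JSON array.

Convert to CNF:
  S -> T0 B | T1 X3 | T2 A | b
  A -> S A | T0 T0 | b
  B -> b
  T0 -> a
  T1 -> b
  T2 -> c
  X3 -> T0 T2

Fill CYK table bottom-up — only the sub-triangle for w[0..2]:
  T[0,0] 'b' = {A,B,S,T1}  orig:{A,B,S}
  T[1,1] 'a' = {T0}  orig:{}
  T[2,2] 'c' = {T2}  orig:{}
  T[0,1] 'ba' = ∅
  T[1,2] 'ac' = {X3}  orig:{}
  T[0,2] 'bac' = {S}

Original NTs in T[0,2] deriving "bac": ["S"]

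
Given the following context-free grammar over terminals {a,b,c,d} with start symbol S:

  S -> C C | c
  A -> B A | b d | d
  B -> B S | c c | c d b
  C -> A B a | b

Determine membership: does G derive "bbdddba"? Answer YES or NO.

CNF form of G:
  S -> C C | c
  A -> B A | T0 T1 | d
  B -> B S | T2 T2 | T2 X4
  C -> A X5 | b
  T0 -> b
  T1 -> d
  T2 -> c
  T3 -> a
  X4 -> T1 T0
  X5 -> B T3

CYK table (by increasing span):
  cell(0,0) b: {C,T0}  orig:{C}
  cell(1,1) b: {C,T0}  orig:{C}
  cell(2,2) d: {A,T1}  orig:{A}
  cell(3,3) d: {A,T1}  orig:{A}
  cell(4,4) d: {A,T1}  orig:{A}
  cell(5,5) b: {C,T0}  orig:{C}
  cell(6,6) a: {T3}  orig:{}
  cell(0,1) bb: {S}
  cell(1,2) bd: {A}
  cell(2,3) dd: ∅
  cell(3,4) dd: ∅
  cell(4,5) db: {X4}  orig:{}
  cell(5,6) ba: ∅
  cell(0,2) bbd: ∅
  cell(1,3) bdd: ∅
  cell(2,4) ddd: ∅
  cell(3,5) ddb: ∅
  cell(4,6) dba: ∅
  cell(0,3) bbdd: ∅
  cell(1,4) bddd: ∅
  cell(2,5) dddb: ∅
  cell(3,6) ddba: ∅
  cell(0,4) bbddd: ∅
  cell(1,5) bdddb: ∅
  cell(2,6) dddba: ∅
  cell(0,5) bbdddb: ∅
  cell(1,6) bdddba: ∅
  cell(0,6) bbdddba: ∅

S ∉ T[0,6] ⇒ NO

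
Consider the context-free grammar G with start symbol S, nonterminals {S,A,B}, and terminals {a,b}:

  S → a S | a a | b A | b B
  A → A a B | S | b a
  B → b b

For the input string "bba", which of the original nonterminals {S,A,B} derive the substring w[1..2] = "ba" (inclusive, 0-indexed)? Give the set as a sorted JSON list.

CNF form of G:
  S -> T0 S | T0 T0 | T1 A | T1 B
  A -> A X2 | T0 S | T0 T0 | T1 A | T1 B | T1 T0
  B -> T1 T1
  T0 -> a
  T1 -> b
  X2 -> T0 B

CYK table (by increasing span) (cells [i..j] with 1 ≤ i ≤ j ≤ 2 only):
  T[1,1] 'b' = {T1}  orig:{}
  T[2,2] 'a' = {T0}  orig:{}
  T[1,2] 'ba' = {A}

Original NTs in T[1,2] deriving "ba": ["A"]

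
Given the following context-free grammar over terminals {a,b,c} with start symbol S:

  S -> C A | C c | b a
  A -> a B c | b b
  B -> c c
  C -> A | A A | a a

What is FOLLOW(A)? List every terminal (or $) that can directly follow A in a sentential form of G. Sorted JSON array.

Compute FIRST by fixpoint:
round 1:
  A via A→a B c: +{a}
  A via A→b b: +{b}
  B via B→c c: +{c}
  C via C→A: +{a,b}
  S via S→C A: +{a,b}
  S: {a,b}  A: {a,b}  B: {c}  C: {a,b}
round 2: done
  S: {a,b}  A: {a,b}  B: {c}  C: {a,b}

Compute FOLLOW by fixpoint:
FOLLOW(S) := {$}
round 1:
  A→a B c: FOLLOW(B) ⊇ FIRST(c) = {c}; new: +{c}
  C→A A: FOLLOW(A) ⊇ FIRST(A) = {a,b}; new: +{a,b}
  S→C A: FOLLOW(C) ⊇ FIRST(A) = {a,b}; new: +{a,b}
  S→C A: FOLLOW(A) ⊇ FOLLOW(S) ⊇ {$}; new: +{$}
  S→C c: FOLLOW(C) ⊇ FIRST(c) = {c}; new: +{c}
  FOLLOW(S)={$}  FOLLOW(A)={$,a,b}  FOLLOW(B)={c}  FOLLOW(C)={a,b,c}
round 2:
  C→A: FOLLOW(A) ⊇ FOLLOW(C) ⊇ {a,b,c}; new: +{c}
  FOLLOW(S)={$}  FOLLOW(A)={$,a,b,c}  FOLLOW(B)={c}  FOLLOW(C)={a,b,c}
round 3: (stable)
  FOLLOW(S)={$}  FOLLOW(A)={$,a,b,c}  FOLLOW(B)={c}  FOLLOW(C)={a,b,c}

FOLLOW(A) = ["$", "a", "b", "c"]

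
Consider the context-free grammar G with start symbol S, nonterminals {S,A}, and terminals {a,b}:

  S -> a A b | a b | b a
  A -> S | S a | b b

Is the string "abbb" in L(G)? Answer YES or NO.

CNF form of G:
  S -> T0 T1 | T0 X3 | T1 T0
  A -> S T0 | T0 T1 | T0 X2 | T1 T0 | T1 T1
  T0 -> a
  T1 -> b
  X2 -> A T1
  X3 -> A T1

Fill CYK table bottom-up:
  cell(0,0) a: {T0}  orig:{}
  cell(1,1) b: {T1}  orig:{}
  cell(2,2) b: {T1}  orig:{}
  cell(3,3) b: {T1}  orig:{}
  cell(0,1) ab: {A,S}
  cell(1,2) bb: {A}
  cell(2,3) bb: {A}
  cell(0,2) abb: {X2,X3}  orig:{}
  cell(1,3) bbb: {X2,X3}  orig:{}
  cell(0,3) abbb: {A,S}

S ∈ T[0,3] ⇒ YES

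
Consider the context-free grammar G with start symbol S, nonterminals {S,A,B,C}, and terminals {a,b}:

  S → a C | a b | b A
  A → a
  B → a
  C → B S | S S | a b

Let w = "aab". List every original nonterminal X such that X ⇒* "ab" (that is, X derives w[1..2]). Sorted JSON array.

CNF form of G:
  S -> T0 C | T0 T1 | T1 A
  A -> a
  B -> a
  C -> B S | S S | T0 T1
  T0 -> a
  T1 -> b

CYK fill — only the sub-triangle for w[1..2]:
  [1..1]={A,B,T0}  "a"  orig:{A,B}
  [2..2]={T1}  "b"  orig:{}
  [1..2]={C,S}  "ab"

Original NTs in T[1,2] deriving "ab": ["C", "S"]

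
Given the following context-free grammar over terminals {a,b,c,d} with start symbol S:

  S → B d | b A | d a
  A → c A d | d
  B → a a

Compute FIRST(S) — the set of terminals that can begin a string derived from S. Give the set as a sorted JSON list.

Compute FIRST by fixpoint:
iter 1:
  A via A→c A d: +{c}
  A via A→d: +{d}
  B via B→a a: +{a}
  S via S→B d: +{a}
  S via S→b A: +{b}
  S via S→d a: +{d}
  FIRST[S]={a,b,d}  FIRST[A]={c,d}  FIRST[B]={a}
iter 2: (stable)
  FIRST[S]={a,b,d}  FIRST[A]={c,d}  FIRST[B]={a}

FIRST(S) = ["a", "b", "d"]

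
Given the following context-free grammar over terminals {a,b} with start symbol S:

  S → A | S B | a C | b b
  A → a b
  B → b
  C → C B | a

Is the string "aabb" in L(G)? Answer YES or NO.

CNF form of G:
  S -> S B | T0 C | T0 T1 | T1 T1
  A -> T0 T1
  B -> b
  C -> C B | a
  T0 -> a
  T1 -> b

CYK table (by increasing span):
  cell(0,0) a: {C,T0}  orig:{C}
  cell(1,1) a: {C,T0}  orig:{C}
  cell(2,2) b: {B,T1}  orig:{B}
  cell(3,3) b: {B,T1}  orig:{B}
  cell(0,1) aa: {S}
  cell(1,2) ab: {A,C,S}
  cell(2,3) bb: {S}
  cell(0,2) aab: {S}
  cell(1,3) abb: {C,S}
  cell(0,3) aabb: {S}

S ∈ T[0,3] ⇒ YES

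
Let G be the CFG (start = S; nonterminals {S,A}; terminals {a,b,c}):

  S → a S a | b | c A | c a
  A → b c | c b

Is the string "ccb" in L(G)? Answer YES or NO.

CNF form of G:
  S -> T1 A | T1 T2 | T2 X3 | b
  A -> T0 T1 | T1 T0
  T0 -> b
  T1 -> c
  T2 -> a
  X3 -> S T2

CYK fill:
  [0..0]={T1}  "c"  orig:{}
  [1..1]={T1}  "c"  orig:{}
  [2..2]={S,T0}  "b"  orig:{S}
  [0..1]=∅  "cc"
  [1..2]={A}  "cb"
  [0..2]={S}  "ccb"

S ∈ T[0,2] ⇒ YES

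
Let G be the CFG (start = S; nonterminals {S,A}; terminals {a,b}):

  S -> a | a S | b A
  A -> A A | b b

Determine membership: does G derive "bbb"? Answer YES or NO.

CNF form of G:
  S -> T0 A | T1 S | a
  A -> A A | T0 T0
  T0 -> b
  T1 -> a

Fill CYK table bottom-up:
  [0..0]={T0}  "b"  orig:{}
  [1..1]={T0}  "b"  orig:{}
  [2..2]={T0}  "b"  orig:{}
  [0..1]={A}  "bb"
  [1..2]={A}  "bb"
  [0..2]={S}  "bbb"

S ∈ T[0,2] ⇒ YES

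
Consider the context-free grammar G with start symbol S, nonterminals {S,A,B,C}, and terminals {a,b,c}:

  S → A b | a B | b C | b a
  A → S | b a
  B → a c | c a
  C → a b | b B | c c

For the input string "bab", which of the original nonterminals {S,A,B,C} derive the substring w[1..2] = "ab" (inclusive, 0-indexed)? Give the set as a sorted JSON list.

CNF form of G:
  S -> A T0 | T0 C | T0 T1 | T1 B
  A -> A T0 | T0 C | T0 T1 | T1 B
  B -> T1 T2 | T2 T1
  C -> T0 B | T1 T0 | T2 T2
  T0 -> b
  T1 -> a
  T2 -> c

CYK table (by increasing span) (cells [i..j] with 1 ≤ i ≤ j ≤ 2 only):
  [1..1]={T1}  "a"  orig:{}
  [2..2]={T0}  "b"  orig:{}
  [1..2]={C}  "ab"

Original NTs in T[1,2] deriving "ab": ["C"]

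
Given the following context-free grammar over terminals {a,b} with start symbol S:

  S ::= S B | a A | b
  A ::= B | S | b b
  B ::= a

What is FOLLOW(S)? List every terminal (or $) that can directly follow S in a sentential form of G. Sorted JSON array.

Compute FIRST by fixpoint:
[1]
  A via A→b b: +{b}
  B via B→a: +{a}
  S via S→a A: +{a}
  S via S→b: +{b}
  FIRST(S)={a,b}  FIRST(A)={b}  FIRST(B)={a}
[2]
  A via A→B: +{a}
  FIRST(S)={a,b}  FIRST(A)={a,b}  FIRST(B)={a}
[3] — fixpoint
  FIRST(S)={a,b}  FIRST(A)={a,b}  FIRST(B)={a}

Compute FOLLOW by fixpoint:
initialize: $ ∈ FOLLOW(S)
iter 1:
  S→S B: FOLLOW(S) ⊇ FIRST(B) = {a}; new: +{a}
  S→S B: FOLLOW(B) ⊇ FOLLOW(S) ⊇ {$,a}; new: +{$,a}
  S→a A: FOLLOW(A) ⊇ FOLLOW(S) ⊇ {$,a}; new: +{$,a}
  FOLLOW(S)={$,a}  FOLLOW(A)={$,a}  FOLLOW(B)={$,a}
iter 2: (no change)
  FOLLOW(S)={$,a}  FOLLOW(A)={$,a}  FOLLOW(B)={$,a}

FOLLOW(S) = ["$", "a"]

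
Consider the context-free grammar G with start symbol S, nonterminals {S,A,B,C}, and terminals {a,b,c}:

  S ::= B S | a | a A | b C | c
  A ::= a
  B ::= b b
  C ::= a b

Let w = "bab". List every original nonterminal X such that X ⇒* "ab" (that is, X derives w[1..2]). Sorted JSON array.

Convert to CNF:
  S -> B S | T0 C | T1 A | a | c
  A -> a
  B -> T0 T0
  C -> T1 T0
  T0 -> b
  T1 -> a

CYK fill — only the sub-triangle for w[1..2]:
  cell(1,1) a: {A,S,T1}  orig:{A,S}
  cell(2,2) b: {T0}  orig:{}
  cell(1,2) ab: {C}

Original NTs in T[1,2] deriving "ab": ["C"]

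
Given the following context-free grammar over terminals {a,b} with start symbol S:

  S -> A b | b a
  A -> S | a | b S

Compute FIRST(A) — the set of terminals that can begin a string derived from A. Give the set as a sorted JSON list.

FIRST iteration:
round 1:
  A via A→a: +{a}
  A via A→b S: +{b}
  S via S→A b: +{a,b}
  S: {a,b}  A: {a,b}
round 2: — fixpoint
  S: {a,b}  A: {a,b}

FIRST(A) = ["a", "b"]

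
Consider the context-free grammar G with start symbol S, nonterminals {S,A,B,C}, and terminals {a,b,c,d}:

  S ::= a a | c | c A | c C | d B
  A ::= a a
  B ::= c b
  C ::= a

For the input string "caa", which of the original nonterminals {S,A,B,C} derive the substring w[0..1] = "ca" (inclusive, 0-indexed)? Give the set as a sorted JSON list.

Convert to CNF:
  S -> T0 T0 | T1 A | T1 C | T3 B | c
  A -> T0 T0
  B -> T1 T2
  C -> a
  T0 -> a
  T1 -> c
  T2 -> b
  T3 -> d

CYK fill (cells [i..j] with 0 ≤ i ≤ j ≤ 1 only):
  [0..0]={S,T1}  "c"  orig:{S}
  [1..1]={C,T0}  "a"  orig:{C}
  [0..1]={S}  "ca"

Original NTs in T[0,1] deriving "ca": ["S"]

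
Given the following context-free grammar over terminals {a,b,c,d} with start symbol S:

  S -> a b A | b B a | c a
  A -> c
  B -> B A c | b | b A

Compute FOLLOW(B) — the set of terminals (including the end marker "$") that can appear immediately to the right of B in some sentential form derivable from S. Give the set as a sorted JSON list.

FIRST sets, iterate to fixpoint:
round 1:
  A via A→c: +{c}
  B via B→b: +{b}
  S via S→a b A: +{a}
  S via S→b B a: +{b}
  S via S→c a: +{c}
  FIRST[S]={a,b,c}  FIRST[A]={c}  FIRST[B]={b}
round 2: — fixpoint
  FIRST[S]={a,b,c}  FIRST[A]={c}  FIRST[B]={b}

FOLLOW iteration:
FOLLOW(S) := {$}
[1]
  B→B A c: FOLLOW(B) ⊇ FIRST(A) = {c}; new: +{c}
  B→B A c: FOLLOW(A) ⊇ FIRST(c) = {c}; new: +{c}
  S→a b A: FOLLOW(A) ⊇ FOLLOW(S) ⊇ {$}; new: +{$}
  S→b B a: FOLLOW(B) ⊇ FIRST(a) = {a}; new: +{a}
  FOLLOW[S]={$}  FOLLOW[A]={$,c}  FOLLOW[B]={a,c}
[2]
  B→b A: FOLLOW(A) ⊇ FOLLOW(B) ⊇ {a,c}; new: +{a}
  FOLLOW[S]={$}  FOLLOW[A]={$,a,c}  FOLLOW[B]={a,c}
[3] (stable)
  FOLLOW[S]={$}  FOLLOW[A]={$,a,c}  FOLLOW[B]={a,c}

FOLLOW(B) = ["a", "c"]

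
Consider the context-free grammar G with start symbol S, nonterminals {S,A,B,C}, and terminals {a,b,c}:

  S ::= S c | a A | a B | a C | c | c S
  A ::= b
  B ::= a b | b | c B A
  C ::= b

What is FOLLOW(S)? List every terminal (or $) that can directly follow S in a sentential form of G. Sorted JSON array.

Compute FIRST by fixpoint:
pass 1:
  A via A→b: +{b}
  B via B→a b: +{a}
  B via B→b: +{b}
  B via B→c B A: +{c}
  C via C→b: +{b}
  S via S→a A: +{a}
  S via S→c: +{c}
  FIRST(S)={a,c}  FIRST(A)={b}  FIRST(B)={a,b,c}  FIRST(C)={b}
pass 2: (no change)
  FIRST(S)={a,c}  FIRST(A)={b}  FIRST(B)={a,b,c}  FIRST(C)={b}

Compute FOLLOW by fixpoint:
seed FOLLOW(S) with $
iter 1:
  B→c B A: FOLLOW(B) ⊇ FIRST(A) = {b}; new: +{b}
  B→c B A: FOLLOW(A) ⊇ FOLLOW(B) ⊇ {b}; new: +{b}
  S→S c: FOLLOW(S) ⊇ FIRST(c) = {c}; new: +{c}
  S→a A: FOLLOW(A) ⊇ FOLLOW(S) ⊇ {$,c}; new: +{$,c}
  S→a B: FOLLOW(B) ⊇ FOLLOW(S) ⊇ {$,c}; new: +{$,c}
  S→a C: FOLLOW(C) ⊇ FOLLOW(S) ⊇ {$,c}; new: +{$,c}
  FOLLOW(S)={$,c}  FOLLOW(A)={$,b,c}  FOLLOW(B)={$,b,c}  FOLLOW(C)={$,c}
iter 2: done
  FOLLOW(S)={$,c}  FOLLOW(A)={$,b,c}  FOLLOW(B)={$,b,c}  FOLLOW(C)={$,c}

FOLLOW(S) = ["$", "c"]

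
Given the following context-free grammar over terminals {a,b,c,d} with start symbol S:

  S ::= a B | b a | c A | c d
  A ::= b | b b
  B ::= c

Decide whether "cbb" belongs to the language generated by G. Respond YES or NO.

Convert to CNF:
  S -> T0 T1 | T1 B | T2 A | T2 T3
  A -> T0 T0 | b
  B -> c
  T0 -> b
  T1 -> a
  T2 -> c
  T3 -> d

CYK table (by increasing span):
  [0..0]={B,T2}  "c"  orig:{B}
  [1..1]={A,T0}  "b"  orig:{A}
  [2..2]={A,T0}  "b"  orig:{A}
  [0..1]={S}  "cb"
  [1..2]={A}  "bb"
  [0..2]={S}  "cbb"

S ∈ T[0,2] ⇒ YES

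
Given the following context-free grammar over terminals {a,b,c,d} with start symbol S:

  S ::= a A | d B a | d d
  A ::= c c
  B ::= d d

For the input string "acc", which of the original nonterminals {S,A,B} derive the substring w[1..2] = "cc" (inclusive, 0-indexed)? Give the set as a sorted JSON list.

Convert to CNF:
  S -> T1 T1 | T1 X3 | T2 A
  A -> T0 T0
  B -> T1 T1
  T0 -> c
  T1 -> d
  T2 -> a
  X3 -> B T2

Fill CYK table bottom-up — only the sub-triangle for w[1..2]:
  cell(1,1) c: {T0}  orig:{}
  cell(2,2) c: {T0}  orig:{}
  cell(1,2) cc: {A}

Original NTs in T[1,2] deriving "cc": ["A"]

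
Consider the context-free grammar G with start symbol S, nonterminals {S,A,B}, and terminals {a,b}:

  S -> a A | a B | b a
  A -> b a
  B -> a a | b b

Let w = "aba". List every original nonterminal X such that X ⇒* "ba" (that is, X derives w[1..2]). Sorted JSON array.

CNF form of G:
  S -> T0 T1 | T1 A | T1 B
  A -> T0 T1
  B -> T0 T0 | T1 T1
  T0 -> b
  T1 -> a

CYK table (by increasing span) (cells [i..j] with 1 ≤ i ≤ j ≤ 2 only):
  T[1,1] 'b' = {T0}  orig:{}
  T[2,2] 'a' = {T1}  orig:{}
  T[1,2] 'ba' = {A,S}

Original NTs in T[1,2] deriving "ba": ["A", "S"]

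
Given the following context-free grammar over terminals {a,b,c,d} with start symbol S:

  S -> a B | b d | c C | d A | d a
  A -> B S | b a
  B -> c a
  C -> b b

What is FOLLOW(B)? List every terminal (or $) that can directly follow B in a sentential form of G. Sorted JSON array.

FIRST iteration:
[1]
  A via A→b a: +{b}
  B via B→c a: +{c}
  C via C→b b: +{b}
  S via S→a B: +{a}
  S via S→b d: +{b}
  S via S→c C: +{c}
  S via S→d A: +{d}
  FIRST(S)={a,b,c,d}  FIRST(A)={b}  FIRST(B)={c}  FIRST(C)={b}
[2]
  A via A→B S: +{c}
  FIRST(S)={a,b,c,d}  FIRST(A)={b,c}  FIRST(B)={c}  FIRST(C)={b}
[3] — fixpoint
  FIRST(S)={a,b,c,d}  FIRST(A)={b,c}  FIRST(B)={c}  FIRST(C)={b}

FOLLOW sets:
initialize: $ ∈ FOLLOW(S)
iter 1:
  A→B S: FOLLOW(B) ⊇ FIRST(S) = {a,b,c,d}; new: +{a,b,c,d}
  S→a B: FOLLOW(B) ⊇ FOLLOW(S) ⊇ {$}; new: +{$}
  S→c C: FOLLOW(C) ⊇ FOLLOW(S) ⊇ {$}; new: +{$}
  S→d A: FOLLOW(A) ⊇ FOLLOW(S) ⊇ {$}; new: +{$}
  FOLLOW(S)={$}  FOLLOW(A)={$}  FOLLOW(B)={$,a,b,c,d}  FOLLOW(C)={$}
iter 2: — fixpoint
  FOLLOW(S)={$}  FOLLOW(A)={$}  FOLLOW(B)={$,a,b,c,d}  FOLLOW(C)={$}

FOLLOW(B) = ["$", "a", "b", "c", "d"]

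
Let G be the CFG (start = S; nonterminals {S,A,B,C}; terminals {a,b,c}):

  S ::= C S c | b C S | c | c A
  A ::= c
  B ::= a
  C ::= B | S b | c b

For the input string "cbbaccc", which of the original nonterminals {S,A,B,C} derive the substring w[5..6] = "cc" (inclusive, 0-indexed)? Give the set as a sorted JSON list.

Convert to CNF:
  S -> C X2 | T0 X3 | T1 A | c
  A -> c
  B -> a
  C -> S T0 | T1 T0 | a
  T0 -> b
  T1 -> c
  X2 -> S T1
  X3 -> C S

Fill CYK table bottom-up — only the sub-triangle for w[5..6]:
  cell(5,5) c: {A,S,T1}  orig:{A,S}
  cell(6,6) c: {A,S,T1}  orig:{A,S}
  cell(5,6) cc: {S,X2}  orig:{S}

Original NTs in T[5,6] deriving "cc": ["S"]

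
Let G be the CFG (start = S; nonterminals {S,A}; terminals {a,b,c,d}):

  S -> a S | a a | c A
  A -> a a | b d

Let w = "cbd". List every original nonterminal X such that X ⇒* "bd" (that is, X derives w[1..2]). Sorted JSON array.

Convert to CNF:
  S -> T0 S | T0 T0 | T3 A
  A -> T0 T0 | T1 T2
  T0 -> a
  T1 -> b
  T2 -> d
  T3 -> c

Fill CYK table bottom-up, restricted to cells inside w[1..2]:
  cell(1,1) b: {T1}  orig:{}
  cell(2,2) d: {T2}  orig:{}
  cell(1,2) bd: {A}

Original NTs in T[1,2] deriving "bd": ["A"]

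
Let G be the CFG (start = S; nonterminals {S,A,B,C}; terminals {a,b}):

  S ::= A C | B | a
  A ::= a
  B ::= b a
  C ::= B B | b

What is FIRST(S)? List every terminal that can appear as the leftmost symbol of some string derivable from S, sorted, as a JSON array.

FIRST iteration:
[1]
  A via A→a: +{a}
  B via B→b a: +{b}
  C via C→B B: +{b}
  S via S→A C: +{a}
  S via S→B: +{b}
  S: {a,b}  A: {a}  B: {b}  C: {b}
[2] (no change)
  S: {a,b}  A: {a}  B: {b}  C: {b}

FIRST(S) = ["a", "b"]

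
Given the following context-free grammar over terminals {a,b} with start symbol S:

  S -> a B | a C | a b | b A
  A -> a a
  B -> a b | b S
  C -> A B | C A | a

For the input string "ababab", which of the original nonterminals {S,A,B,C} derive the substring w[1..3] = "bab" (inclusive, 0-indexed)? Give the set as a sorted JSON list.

Convert to CNF:
  S -> T0 B | T0 C | T0 T1 | T1 A
  A -> T0 T0
  B -> T0 T1 | T1 S
  C -> A B | C A | a
  T0 -> a
  T1 -> b

Fill CYK table bottom-up (cells [i..j] with 1 ≤ i ≤ j ≤ 3 only):
  [1..1]={T1}  "b"  orig:{}
  [2..2]={C,T0}  "a"  orig:{C}
  [3..3]={T1}  "b"  orig:{}
  [1..2]=∅  "ba"
  [2..3]={B,S}  "ab"
  [1..3]={B}  "bab"

Original NTs in T[1,3] deriving "bab": ["B"]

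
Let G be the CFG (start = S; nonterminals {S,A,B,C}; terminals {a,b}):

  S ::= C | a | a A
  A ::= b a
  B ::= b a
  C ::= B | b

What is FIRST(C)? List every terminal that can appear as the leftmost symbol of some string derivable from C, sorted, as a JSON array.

FIRST iteration:
[1]
  A via A→b a: +{b}
  B via B→b a: +{b}
  C via C→B: +{b}
  S via S→C: +{b}
  S via S→a: +{a}
  FIRST[S]={a,b}  FIRST[A]={b}  FIRST[B]={b}  FIRST[C]={b}
[2] done
  FIRST[S]={a,b}  FIRST[A]={b}  FIRST[B]={b}  FIRST[C]={b}

FIRST(C) = ["b"]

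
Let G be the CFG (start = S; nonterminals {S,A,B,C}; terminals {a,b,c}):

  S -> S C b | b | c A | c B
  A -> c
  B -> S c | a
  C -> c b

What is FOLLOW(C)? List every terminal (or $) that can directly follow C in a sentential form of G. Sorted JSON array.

Compute FIRST by fixpoint:
[1]
  A via A→c: +{c}
  B via B→a: +{a}
  C via C→c b: +{c}
  S via S→b: +{b}
  S via S→c A: +{c}
  FIRST(S)={b,c}  FIRST(A)={c}  FIRST(B)={a}  FIRST(C)={c}
[2]
  B via B→S c: +{b,c}
  FIRST(S)={b,c}  FIRST(A)={c}  FIRST(B)={a,b,c}  FIRST(C)={c}
[3] (no change)
  FIRST(S)={b,c}  FIRST(A)={c}  FIRST(B)={a,b,c}  FIRST(C)={c}

Compute FOLLOW by fixpoint:
seed FOLLOW(S) with $
pass 1:
  B→S c: FOLLOW(S) ⊇ FIRST(c) = {c}; new: +{c}
  S→S C b: FOLLOW(C) ⊇ FIRST(b) = {b}; new: +{b}
  S→c A: FOLLOW(A) ⊇ FOLLOW(S) ⊇ {$,c}; new: +{$,c}
  S→c B: FOLLOW(B) ⊇ FOLLOW(S) ⊇ {$,c}; new: +{$,c}
  S: {$,c}  A: {$,c}  B: {$,c}  C: {b}
pass 2: done
  S: {$,c}  A: {$,c}  B: {$,c}  C: {b}

FOLLOW(C) = ["b"]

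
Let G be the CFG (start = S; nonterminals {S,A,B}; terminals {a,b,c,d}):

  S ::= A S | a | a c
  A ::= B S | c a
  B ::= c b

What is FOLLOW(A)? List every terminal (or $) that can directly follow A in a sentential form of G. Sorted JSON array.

Compute FIRST by fixpoint:
pass 1:
  A via A→c a: +{c}
  B via B→c b: +{c}
  S via S→A S: +{c}
  S via S→a: +{a}
  S: {a,c}  A: {c}  B: {c}
pass 2: — fixpoint
  S: {a,c}  A: {c}  B: {c}

FOLLOW sets:
initialize: $ ∈ FOLLOW(S)
round 1:
  A→B S: FOLLOW(B) ⊇ FIRST(S) = {a,c}; new: +{a,c}
  S→A S: FOLLOW(A) ⊇ FIRST(S) = {a,c}; new: +{a,c}
  S: {$}  A: {a,c}  B: {a,c}
round 2:
  A→B S: FOLLOW(S) ⊇ FOLLOW(A) ⊇ {a,c}; new: +{a,c}
  S: {$,a,c}  A: {a,c}  B: {a,c}
round 3: (no change)
  S: {$,a,c}  A: {a,c}  B: {a,c}

FOLLOW(A) = ["a", "c"]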